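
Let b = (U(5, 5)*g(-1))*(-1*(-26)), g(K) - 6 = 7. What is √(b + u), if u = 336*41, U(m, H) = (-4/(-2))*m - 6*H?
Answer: 2*√1754 ≈ 83.762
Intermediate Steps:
g(K) = 13 (g(K) = 6 + 7 = 13)
U(m, H) = -6*H + 2*m (U(m, H) = (-4*(-½))*m - 6*H = 2*m - 6*H = -6*H + 2*m)
u = 13776
b = -6760 (b = ((-6*5 + 2*5)*13)*(-1*(-26)) = ((-30 + 10)*13)*26 = -20*13*26 = -260*26 = -6760)
√(b + u) = √(-6760 + 13776) = √7016 = 2*√1754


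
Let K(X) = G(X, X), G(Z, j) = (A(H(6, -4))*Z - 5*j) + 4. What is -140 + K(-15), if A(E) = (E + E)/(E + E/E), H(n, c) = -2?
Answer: -121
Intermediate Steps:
A(E) = 2*E/(1 + E) (A(E) = (2*E)/(E + 1) = (2*E)/(1 + E) = 2*E/(1 + E))
G(Z, j) = 4 - 5*j + 4*Z (G(Z, j) = ((2*(-2)/(1 - 2))*Z - 5*j) + 4 = ((2*(-2)/(-1))*Z - 5*j) + 4 = ((2*(-2)*(-1))*Z - 5*j) + 4 = (4*Z - 5*j) + 4 = (-5*j + 4*Z) + 4 = 4 - 5*j + 4*Z)
K(X) = 4 - X (K(X) = 4 - 5*X + 4*X = 4 - X)
-140 + K(-15) = -140 + (4 - 1*(-15)) = -140 + (4 + 15) = -140 + 19 = -121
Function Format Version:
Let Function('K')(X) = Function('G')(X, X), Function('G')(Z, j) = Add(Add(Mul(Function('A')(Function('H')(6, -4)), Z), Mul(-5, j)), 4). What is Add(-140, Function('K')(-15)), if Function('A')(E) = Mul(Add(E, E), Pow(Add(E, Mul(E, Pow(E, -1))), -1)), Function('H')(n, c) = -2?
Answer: -121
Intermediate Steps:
Function('A')(E) = Mul(2, E, Pow(Add(1, E), -1)) (Function('A')(E) = Mul(Mul(2, E), Pow(Add(E, 1), -1)) = Mul(Mul(2, E), Pow(Add(1, E), -1)) = Mul(2, E, Pow(Add(1, E), -1)))
Function('G')(Z, j) = Add(4, Mul(-5, j), Mul(4, Z)) (Function('G')(Z, j) = Add(Add(Mul(Mul(2, -2, Pow(Add(1, -2), -1)), Z), Mul(-5, j)), 4) = Add(Add(Mul(Mul(2, -2, Pow(-1, -1)), Z), Mul(-5, j)), 4) = Add(Add(Mul(Mul(2, -2, -1), Z), Mul(-5, j)), 4) = Add(Add(Mul(4, Z), Mul(-5, j)), 4) = Add(Add(Mul(-5, j), Mul(4, Z)), 4) = Add(4, Mul(-5, j), Mul(4, Z)))
Function('K')(X) = Add(4, Mul(-1, X)) (Function('K')(X) = Add(4, Mul(-5, X), Mul(4, X)) = Add(4, Mul(-1, X)))
Add(-140, Function('K')(-15)) = Add(-140, Add(4, Mul(-1, -15))) = Add(-140, Add(4, 15)) = Add(-140, 19) = -121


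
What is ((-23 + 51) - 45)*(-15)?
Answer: 255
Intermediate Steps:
((-23 + 51) - 45)*(-15) = (28 - 45)*(-15) = -17*(-15) = 255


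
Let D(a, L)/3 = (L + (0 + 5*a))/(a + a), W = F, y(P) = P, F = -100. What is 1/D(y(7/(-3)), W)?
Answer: 14/1005 ≈ 0.013930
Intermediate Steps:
W = -100
D(a, L) = 3*(L + 5*a)/(2*a) (D(a, L) = 3*((L + (0 + 5*a))/(a + a)) = 3*((L + 5*a)/((2*a))) = 3*((L + 5*a)*(1/(2*a))) = 3*((L + 5*a)/(2*a)) = 3*(L + 5*a)/(2*a))
1/D(y(7/(-3)), W) = 1/(3*(-100 + 5*(7/(-3)))/(2*((7/(-3))))) = 1/(3*(-100 + 5*(7*(-⅓)))/(2*((7*(-⅓))))) = 1/(3*(-100 + 5*(-7/3))/(2*(-7/3))) = 1/((3/2)*(-3/7)*(-100 - 35/3)) = 1/((3/2)*(-3/7)*(-335/3)) = 1/(1005/14) = 14/1005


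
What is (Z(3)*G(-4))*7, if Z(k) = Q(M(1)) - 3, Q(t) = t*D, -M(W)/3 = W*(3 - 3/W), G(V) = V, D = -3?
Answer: 84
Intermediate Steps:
M(W) = -3*W*(3 - 3/W)
Q(t) = -3*t (Q(t) = t*(-3) = -3*t)
Z(k) = -3 (Z(k) = -3*(9 - 9*1) - 3 = -3*(9 - 9) - 3 = -3*0 - 3 = 0 - 3 = -3)
(Z(3)*G(-4))*7 = -3*(-4)*7 = 12*7 = 84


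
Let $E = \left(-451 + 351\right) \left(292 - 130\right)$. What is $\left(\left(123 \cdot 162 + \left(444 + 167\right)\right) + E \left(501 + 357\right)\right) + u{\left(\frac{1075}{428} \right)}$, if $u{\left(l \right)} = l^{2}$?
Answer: $- \frac{2542421120967}{183184} \approx -1.3879 \cdot 10^{7}$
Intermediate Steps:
$E = -16200$ ($E = \left(-100\right) 162 = -16200$)
$\left(\left(123 \cdot 162 + \left(444 + 167\right)\right) + E \left(501 + 357\right)\right) + u{\left(\frac{1075}{428} \right)} = \left(\left(123 \cdot 162 + \left(444 + 167\right)\right) - 16200 \left(501 + 357\right)\right) + \left(\frac{1075}{428}\right)^{2} = \left(\left(19926 + 611\right) - 13899600\right) + \left(1075 \cdot \frac{1}{428}\right)^{2} = \left(20537 - 13899600\right) + \left(\frac{1075}{428}\right)^{2} = -13879063 + \frac{1155625}{183184} = - \frac{2542421120967}{183184}$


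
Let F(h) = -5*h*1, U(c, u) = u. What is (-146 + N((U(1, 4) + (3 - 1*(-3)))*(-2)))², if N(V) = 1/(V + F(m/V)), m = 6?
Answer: 29203216/1369 ≈ 21332.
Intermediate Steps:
F(h) = -5*h
N(V) = 1/(V - 30/V)
(-146 + N((U(1, 4) + (3 - 1*(-3)))*(-2)))² = (-146 + ((4 + (3 - 1*(-3)))*(-2))/(-30 + ((4 + (3 - 1*(-3)))*(-2))²))² = (-146 + ((4 + (3 + 3))*(-2))/(-30 + ((4 + (3 + 3))*(-2))²))² = (-146 + ((4 + 6)*(-2))/(-30 + ((4 + 6)*(-2))²))² = (-146 + (10*(-2))/(-30 + (10*(-2))²))² = (-146 - 20/(-30 + (-20)²))² = (-146 - 20/(-30 + 400))² = (-146 - 20/370)² = (-146 - 20*1/370)² = (-146 - 2/37)² = (-5404/37)² = 29203216/1369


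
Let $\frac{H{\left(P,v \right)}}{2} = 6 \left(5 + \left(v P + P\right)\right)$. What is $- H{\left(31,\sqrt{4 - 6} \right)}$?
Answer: $-432 - 372 i \sqrt{2} \approx -432.0 - 526.09 i$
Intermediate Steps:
$H{\left(P,v \right)} = 60 + 12 P + 12 P v$ ($H{\left(P,v \right)} = 2 \cdot 6 \left(5 + \left(v P + P\right)\right) = 2 \cdot 6 \left(5 + \left(P v + P\right)\right) = 2 \cdot 6 \left(5 + \left(P + P v\right)\right) = 2 \cdot 6 \left(5 + P + P v\right) = 2 \left(30 + 6 P + 6 P v\right) = 60 + 12 P + 12 P v$)
$- H{\left(31,\sqrt{4 - 6} \right)} = - (60 + 12 \cdot 31 + 12 \cdot 31 \sqrt{4 - 6}) = - (60 + 372 + 12 \cdot 31 \sqrt{-2}) = - (60 + 372 + 12 \cdot 31 i \sqrt{2}) = - (60 + 372 + 372 i \sqrt{2}) = - (432 + 372 i \sqrt{2}) = -432 - 372 i \sqrt{2}$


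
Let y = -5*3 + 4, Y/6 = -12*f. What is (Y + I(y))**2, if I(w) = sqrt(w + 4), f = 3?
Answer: (216 - I*sqrt(7))**2 ≈ 46649.0 - 1143.0*I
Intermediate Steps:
Y = -216 (Y = 6*(-12*3) = 6*(-36) = -216)
y = -11 (y = -15 + 4 = -11)
I(w) = sqrt(4 + w)
(Y + I(y))**2 = (-216 + sqrt(4 - 11))**2 = (-216 + sqrt(-7))**2 = (-216 + I*sqrt(7))**2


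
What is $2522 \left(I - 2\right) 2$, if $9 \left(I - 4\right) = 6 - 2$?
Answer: $\frac{110968}{9} \approx 12330.0$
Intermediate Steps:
$I = \frac{40}{9}$ ($I = 4 + \frac{6 - 2}{9} = 4 + \frac{1}{9} \cdot 4 = 4 + \frac{4}{9} = \frac{40}{9} \approx 4.4444$)
$2522 \left(I - 2\right) 2 = 2522 \left(\frac{40}{9} - 2\right) 2 = 2522 \cdot \frac{22}{9} \cdot 2 = 2522 \cdot \frac{44}{9} = \frac{110968}{9}$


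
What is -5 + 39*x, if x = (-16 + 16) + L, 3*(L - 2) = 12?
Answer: 229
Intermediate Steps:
L = 6 (L = 2 + (⅓)*12 = 2 + 4 = 6)
x = 6 (x = (-16 + 16) + 6 = 0 + 6 = 6)
-5 + 39*x = -5 + 39*6 = -5 + 234 = 229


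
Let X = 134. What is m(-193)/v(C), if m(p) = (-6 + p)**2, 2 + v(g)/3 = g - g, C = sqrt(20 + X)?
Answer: -39601/6 ≈ -6600.2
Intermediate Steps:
C = sqrt(154) (C = sqrt(20 + 134) = sqrt(154) ≈ 12.410)
v(g) = -6 (v(g) = -6 + 3*(g - g) = -6 + 3*0 = -6 + 0 = -6)
m(-193)/v(C) = (-6 - 193)**2/(-6) = (-199)**2*(-1/6) = 39601*(-1/6) = -39601/6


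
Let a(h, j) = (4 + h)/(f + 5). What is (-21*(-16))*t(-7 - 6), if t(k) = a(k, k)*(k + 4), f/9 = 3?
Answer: 1701/2 ≈ 850.50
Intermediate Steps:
f = 27 (f = 9*3 = 27)
a(h, j) = 1/8 + h/32 (a(h, j) = (4 + h)/(27 + 5) = (4 + h)/32 = (4 + h)*(1/32) = 1/8 + h/32)
t(k) = (4 + k)*(1/8 + k/32) (t(k) = (1/8 + k/32)*(k + 4) = (1/8 + k/32)*(4 + k) = (4 + k)*(1/8 + k/32))
(-21*(-16))*t(-7 - 6) = (-21*(-16))*((4 + (-7 - 6))**2/32) = 336*((4 - 13)**2/32) = 336*((1/32)*(-9)**2) = 336*((1/32)*81) = 336*(81/32) = 1701/2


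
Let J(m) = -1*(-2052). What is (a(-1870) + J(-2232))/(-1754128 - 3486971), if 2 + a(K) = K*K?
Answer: -3498950/5241099 ≈ -0.66760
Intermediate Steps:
a(K) = -2 + K² (a(K) = -2 + K*K = -2 + K²)
J(m) = 2052
(a(-1870) + J(-2232))/(-1754128 - 3486971) = ((-2 + (-1870)²) + 2052)/(-1754128 - 3486971) = ((-2 + 3496900) + 2052)/(-5241099) = (3496898 + 2052)*(-1/5241099) = 3498950*(-1/5241099) = -3498950/5241099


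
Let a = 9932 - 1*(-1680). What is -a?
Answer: -11612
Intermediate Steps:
a = 11612 (a = 9932 + 1680 = 11612)
-a = -1*11612 = -11612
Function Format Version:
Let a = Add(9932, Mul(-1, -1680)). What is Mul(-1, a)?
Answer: -11612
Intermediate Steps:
a = 11612 (a = Add(9932, 1680) = 11612)
Mul(-1, a) = Mul(-1, 11612) = -11612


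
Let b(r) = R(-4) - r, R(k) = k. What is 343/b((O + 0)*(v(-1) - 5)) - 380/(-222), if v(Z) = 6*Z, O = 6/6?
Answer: 5629/111 ≈ 50.712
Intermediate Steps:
O = 1 (O = 6*(1/6) = 1)
b(r) = -4 - r
343/b((O + 0)*(v(-1) - 5)) - 380/(-222) = 343/(-4 - (1 + 0)*(6*(-1) - 5)) - 380/(-222) = 343/(-4 - (-6 - 5)) - 380*(-1/222) = 343/(-4 - (-11)) + 190/111 = 343/(-4 - 1*(-11)) + 190/111 = 343/(-4 + 11) + 190/111 = 343/7 + 190/111 = 343*(1/7) + 190/111 = 49 + 190/111 = 5629/111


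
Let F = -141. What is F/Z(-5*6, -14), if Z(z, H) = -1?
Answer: 141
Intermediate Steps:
F/Z(-5*6, -14) = -141/(-1) = -141*(-1) = 141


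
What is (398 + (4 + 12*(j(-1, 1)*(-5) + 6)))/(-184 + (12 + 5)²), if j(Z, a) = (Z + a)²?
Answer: 158/35 ≈ 4.5143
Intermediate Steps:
(398 + (4 + 12*(j(-1, 1)*(-5) + 6)))/(-184 + (12 + 5)²) = (398 + (4 + 12*((-1 + 1)²*(-5) + 6)))/(-184 + (12 + 5)²) = (398 + (4 + 12*(0²*(-5) + 6)))/(-184 + 17²) = (398 + (4 + 12*(0*(-5) + 6)))/(-184 + 289) = (398 + (4 + 12*(0 + 6)))/105 = (398 + (4 + 12*6))*(1/105) = (398 + (4 + 72))*(1/105) = (398 + 76)*(1/105) = 474*(1/105) = 158/35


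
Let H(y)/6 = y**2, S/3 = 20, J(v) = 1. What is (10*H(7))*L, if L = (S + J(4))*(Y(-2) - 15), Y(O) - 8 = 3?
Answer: -717360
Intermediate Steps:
S = 60 (S = 3*20 = 60)
Y(O) = 11 (Y(O) = 8 + 3 = 11)
L = -244 (L = (60 + 1)*(11 - 15) = 61*(-4) = -244)
H(y) = 6*y**2
(10*H(7))*L = (10*(6*7**2))*(-244) = (10*(6*49))*(-244) = (10*294)*(-244) = 2940*(-244) = -717360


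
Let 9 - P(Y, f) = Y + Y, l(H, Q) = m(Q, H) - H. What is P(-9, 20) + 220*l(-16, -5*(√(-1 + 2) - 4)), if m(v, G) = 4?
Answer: 4427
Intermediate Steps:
l(H, Q) = 4 - H
P(Y, f) = 9 - 2*Y (P(Y, f) = 9 - (Y + Y) = 9 - 2*Y)
P(-9, 20) + 220*l(-16, -5*(√(-1 + 2) - 4)) = (9 - 2*(-9)) + 220*(4 - 1*(-16)) = (9 + 18) + 220*(4 + 16) = 27 + 220*20 = 27 + 4400 = 4427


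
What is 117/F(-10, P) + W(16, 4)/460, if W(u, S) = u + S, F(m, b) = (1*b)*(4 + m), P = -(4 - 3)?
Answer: 899/46 ≈ 19.543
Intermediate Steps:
P = -1 (P = -1*1 = -1)
F(m, b) = b*(4 + m)
W(u, S) = S + u
117/F(-10, P) + W(16, 4)/460 = 117/((-(4 - 10))) + (4 + 16)/460 = 117/((-1*(-6))) + 20*(1/460) = 117/6 + 1/23 = 117*(⅙) + 1/23 = 39/2 + 1/23 = 899/46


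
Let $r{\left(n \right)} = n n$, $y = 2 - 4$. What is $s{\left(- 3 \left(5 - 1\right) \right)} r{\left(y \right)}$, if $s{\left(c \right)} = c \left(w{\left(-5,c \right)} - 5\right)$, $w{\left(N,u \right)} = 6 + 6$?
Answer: $-336$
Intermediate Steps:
$w{\left(N,u \right)} = 12$
$y = -2$ ($y = 2 - 4 = -2$)
$s{\left(c \right)} = 7 c$ ($s{\left(c \right)} = c \left(12 - 5\right) = c 7 = 7 c$)
$r{\left(n \right)} = n^{2}$
$s{\left(- 3 \left(5 - 1\right) \right)} r{\left(y \right)} = 7 \left(- 3 \left(5 - 1\right)\right) \left(-2\right)^{2} = 7 \left(\left(-3\right) 4\right) 4 = 7 \left(-12\right) 4 = \left(-84\right) 4 = -336$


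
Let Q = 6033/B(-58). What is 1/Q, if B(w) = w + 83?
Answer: 25/6033 ≈ 0.0041439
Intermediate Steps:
B(w) = 83 + w
Q = 6033/25 (Q = 6033/(83 - 58) = 6033/25 ≈ 241.32)
1/Q = 1/(6033/25) = 25/6033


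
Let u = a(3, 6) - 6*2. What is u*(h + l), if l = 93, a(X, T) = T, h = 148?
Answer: -1446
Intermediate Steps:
u = -6 (u = 6 - 6*2 = 6 - 12 = -6)
u*(h + l) = -6*(148 + 93) = -6*241 = -1446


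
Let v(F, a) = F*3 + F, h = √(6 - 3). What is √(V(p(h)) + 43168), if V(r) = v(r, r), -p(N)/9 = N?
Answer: 2*√(10792 - 9*√3) ≈ 207.62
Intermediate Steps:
h = √3 ≈ 1.7320
v(F, a) = 4*F (v(F, a) = 3*F + F = 4*F)
p(N) = -9*N
V(r) = 4*r
√(V(p(h)) + 43168) = √(4*(-9*√3) + 43168) = √(-36*√3 + 43168) = √(43168 - 36*√3)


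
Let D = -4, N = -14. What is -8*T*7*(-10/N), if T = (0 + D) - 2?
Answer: 240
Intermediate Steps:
T = -6 (T = (0 - 4) - 2 = -4 - 2 = -6)
-8*T*7*(-10/N) = -8*(-6*7)*(-10/(-14)) = -(-336)*(-10*(-1/14)) = -(-336)*5/7 = -8*(-30) = 240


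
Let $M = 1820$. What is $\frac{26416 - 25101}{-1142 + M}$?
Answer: $\frac{1315}{678} \approx 1.9395$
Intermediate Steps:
$\frac{26416 - 25101}{-1142 + M} = \frac{26416 - 25101}{-1142 + 1820} = \frac{1315}{678}$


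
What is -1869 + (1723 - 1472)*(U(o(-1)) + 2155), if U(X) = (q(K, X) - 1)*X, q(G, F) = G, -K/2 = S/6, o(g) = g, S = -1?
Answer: 1617610/3 ≈ 5.3920e+5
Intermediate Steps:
K = ⅓ (K = -(-2)/6 = -2*(-⅙) = ⅓ ≈ 0.33333)
U(X) = -2*X/3 (U(X) = (⅓ - 1)*X = -2*X/3)
-1869 + (1723 - 1472)*(U(o(-1)) + 2155) = -1869 + (1723 - 1472)*(-⅔*(-1) + 2155) = -1869 + 251*(⅔ + 2155) = -1869 + 251*(6467/3) = -1869 + 1623217/3 = 1617610/3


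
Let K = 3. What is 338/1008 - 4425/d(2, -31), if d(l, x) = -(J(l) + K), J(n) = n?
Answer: 446209/504 ≈ 885.33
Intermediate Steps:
d(l, x) = -3 - l (d(l, x) = -(l + 3) = -(3 + l) = -3 - l)
338/1008 - 4425/d(2, -31) = 338/1008 - 4425/(-3 - 1*2) = 338*(1/1008) - 4425/(-3 - 2) = 169/504 - 4425/(-5) = 169/504 - 4425*(-1/5) = 169/504 + 885 = 446209/504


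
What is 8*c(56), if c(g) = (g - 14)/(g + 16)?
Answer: 14/3 ≈ 4.6667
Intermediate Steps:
c(g) = (-14 + g)/(16 + g)
8*c(56) = 8*((-14 + 56)/(16 + 56)) = 8*(42/72) = 8*((1/72)*42) = 8*(7/12) = 14/3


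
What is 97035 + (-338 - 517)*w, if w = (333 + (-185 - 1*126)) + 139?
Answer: -40620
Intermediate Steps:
w = 161 (w = (333 + (-185 - 126)) + 139 = (333 - 311) + 139 = 22 + 139 = 161)
97035 + (-338 - 517)*w = 97035 + (-338 - 517)*161 = 97035 - 855*161 = 97035 - 137655 = -40620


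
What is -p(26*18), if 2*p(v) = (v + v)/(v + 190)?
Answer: -234/329 ≈ -0.71125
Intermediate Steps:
p(v) = v/(190 + v) (p(v) = ((v + v)/(v + 190))/2 = ((2*v)/(190 + v))/2 = (2*v/(190 + v))/2 = v/(190 + v))
-p(26*18) = -26*18/(190 + 26*18) = -468/(190 + 468) = -468/658 = -1*234/329 = -234/329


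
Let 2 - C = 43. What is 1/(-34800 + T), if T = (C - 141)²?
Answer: -1/1676 ≈ -0.00059666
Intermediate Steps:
C = -41 (C = 2 - 1*43 = 2 - 43 = -41)
T = 33124 (T = (-41 - 141)² = (-182)² = 33124)
1/(-34800 + T) = 1/(-34800 + 33124) = 1/(-1676) = -1/1676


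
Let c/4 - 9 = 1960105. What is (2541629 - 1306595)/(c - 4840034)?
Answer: 617517/1500211 ≈ 0.41162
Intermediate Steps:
c = 7840456 (c = 36 + 4*1960105 = 36 + 7840420 = 7840456)
(2541629 - 1306595)/(c - 4840034) = (2541629 - 1306595)/(7840456 - 4840034) = 1235034/3000422 = 1235034*(1/3000422) = 617517/1500211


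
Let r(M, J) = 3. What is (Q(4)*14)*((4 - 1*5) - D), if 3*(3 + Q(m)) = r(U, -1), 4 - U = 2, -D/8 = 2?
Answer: -420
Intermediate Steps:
D = -16 (D = -8*2 = -16)
U = 2 (U = 4 - 1*2 = 4 - 2 = 2)
Q(m) = -2 (Q(m) = -3 + (⅓)*3 = -3 + 1 = -2)
(Q(4)*14)*((4 - 1*5) - D) = (-2*14)*((4 - 1*5) - 1*(-16)) = -28*((4 - 5) + 16) = -28*(-1 + 16) = -28*15 = -420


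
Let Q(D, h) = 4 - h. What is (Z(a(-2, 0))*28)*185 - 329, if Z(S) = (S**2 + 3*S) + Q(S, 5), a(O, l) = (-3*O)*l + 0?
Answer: -5509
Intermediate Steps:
a(O, l) = -3*O*l (a(O, l) = -3*O*l + 0 = -3*O*l)
Z(S) = -1 + S**2 + 3*S (Z(S) = (S**2 + 3*S) + (4 - 1*5) = (S**2 + 3*S) + (4 - 5) = (S**2 + 3*S) - 1 = -1 + S**2 + 3*S)
(Z(a(-2, 0))*28)*185 - 329 = ((-1 + (-3*(-2)*0)**2 + 3*(-3*(-2)*0))*28)*185 - 329 = ((-1 + 0**2 + 3*0)*28)*185 - 329 = ((-1 + 0 + 0)*28)*185 - 329 = -1*28*185 - 329 = -28*185 - 329 = -5180 - 329 = -5509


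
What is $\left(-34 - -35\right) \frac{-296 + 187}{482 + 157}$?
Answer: $- \frac{109}{639} \approx -0.17058$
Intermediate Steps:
$\left(-34 - -35\right) \frac{-296 + 187}{482 + 157} = \left(-34 + 35\right) \left(- \frac{109}{639}\right) = 1 \left(\left(-109\right) \frac{1}{639}\right) = 1 \left(- \frac{109}{639}\right) = - \frac{109}{639}$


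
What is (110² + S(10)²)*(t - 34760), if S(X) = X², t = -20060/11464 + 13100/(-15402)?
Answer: -498710970533750/649149 ≈ -7.6825e+8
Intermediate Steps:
t = -57392815/22071066 (t = -20060*1/11464 + 13100*(-1/15402) = -5015/2866 - 6550/7701 = -57392815/22071066 ≈ -2.6004)
(110² + S(10)²)*(t - 34760) = (110² + (10²)²)*(-57392815/22071066 - 34760) = (12100 + 100²)*(-767247646975/22071066) = (12100 + 10000)*(-767247646975/22071066) = 22100*(-767247646975/22071066) = -498710970533750/649149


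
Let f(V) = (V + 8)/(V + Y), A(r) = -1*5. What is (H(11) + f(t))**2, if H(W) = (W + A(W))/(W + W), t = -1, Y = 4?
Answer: 7396/1089 ≈ 6.7915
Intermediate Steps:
A(r) = -5
f(V) = (8 + V)/(4 + V) (f(V) = (V + 8)/(V + 4) = (8 + V)/(4 + V))
H(W) = (-5 + W)/(2*W) (H(W) = (W - 5)/(W + W) = (-5 + W)/((2*W)) = (-5 + W)*(1/(2*W)) = (-5 + W)/(2*W))
(H(11) + f(t))**2 = ((1/2)*(-5 + 11)/11 + (8 - 1)/(4 - 1))**2 = ((1/2)*(1/11)*6 + 7/3)**2 = (3/11 + (1/3)*7)**2 = (3/11 + 7/3)**2 = (86/33)**2 = 7396/1089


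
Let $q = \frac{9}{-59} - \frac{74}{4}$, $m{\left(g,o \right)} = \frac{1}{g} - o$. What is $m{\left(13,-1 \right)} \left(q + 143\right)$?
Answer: $\frac{102711}{767} \approx 133.91$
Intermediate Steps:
$q = - \frac{2201}{118}$ ($q = 9 \left(- \frac{1}{59}\right) - \frac{37}{2} = - \frac{9}{59} - \frac{37}{2} = - \frac{2201}{118} \approx -18.653$)
$m{\left(13,-1 \right)} \left(q + 143\right) = \left(\frac{1}{13} - -1\right) \left(- \frac{2201}{118} + 143\right) = \left(\frac{1}{13} + 1\right) \frac{14673}{118} = \frac{14}{13} \cdot \frac{14673}{118} = \frac{102711}{767}$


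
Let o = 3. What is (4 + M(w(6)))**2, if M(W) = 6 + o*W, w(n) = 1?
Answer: 169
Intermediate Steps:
M(W) = 6 + 3*W
(4 + M(w(6)))**2 = (4 + (6 + 3*1))**2 = (4 + (6 + 3))**2 = (4 + 9)**2 = 13**2 = 169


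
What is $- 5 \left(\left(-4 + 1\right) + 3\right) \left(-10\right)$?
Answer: $0$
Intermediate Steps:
$- 5 \left(\left(-4 + 1\right) + 3\right) \left(-10\right) = - 5 \left(-3 + 3\right) \left(-10\right) = \left(-5\right) 0 \left(-10\right) = 0 \left(-10\right) = 0$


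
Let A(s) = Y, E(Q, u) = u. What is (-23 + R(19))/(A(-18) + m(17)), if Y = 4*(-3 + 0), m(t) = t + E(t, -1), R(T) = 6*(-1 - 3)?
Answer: -47/4 ≈ -11.750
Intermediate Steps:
R(T) = -24 (R(T) = 6*(-4) = -24)
m(t) = -1 + t (m(t) = t - 1 = -1 + t)
Y = -12 (Y = 4*(-3) = -12)
A(s) = -12
(-23 + R(19))/(A(-18) + m(17)) = (-23 - 24)/(-12 + (-1 + 17)) = -47/(-12 + 16) = -47/4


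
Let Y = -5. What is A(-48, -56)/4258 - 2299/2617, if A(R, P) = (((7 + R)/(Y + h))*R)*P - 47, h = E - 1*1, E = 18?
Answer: -33946669/11143186 ≈ -3.0464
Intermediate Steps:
h = 17 (h = 18 - 1*1 = 18 - 1 = 17)
A(R, P) = -47 + P*R*(7/12 + R/12) (A(R, P) = (((7 + R)/(-5 + 17))*R)*P - 47 = (((7 + R)/12)*R)*P - 47 = (((7 + R)*(1/12))*R)*P - 47 = ((7/12 + R/12)*R)*P - 47 = (R*(7/12 + R/12))*P - 47 = P*R*(7/12 + R/12) - 47 = -47 + P*R*(7/12 + R/12))
A(-48, -56)/4258 - 2299/2617 = (-47 + (1/12)*(-56)*(-48)**2 + (7/12)*(-56)*(-48))/4258 - 2299/2617 = (-47 + (1/12)*(-56)*2304 + 1568)*(1/4258) - 2299*1/2617 = (-47 - 10752 + 1568)*(1/4258) - 2299/2617 = -9231*1/4258 - 2299/2617 = -9231/4258 - 2299/2617 = -33946669/11143186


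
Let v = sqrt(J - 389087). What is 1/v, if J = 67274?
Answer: -I*sqrt(3973)/35757 ≈ -0.0017628*I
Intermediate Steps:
v = 9*I*sqrt(3973) (v = sqrt(67274 - 389087) = sqrt(-321813) = 9*I*sqrt(3973) ≈ 567.29*I)
1/v = 1/(9*I*sqrt(3973)) = -I*sqrt(3973)/35757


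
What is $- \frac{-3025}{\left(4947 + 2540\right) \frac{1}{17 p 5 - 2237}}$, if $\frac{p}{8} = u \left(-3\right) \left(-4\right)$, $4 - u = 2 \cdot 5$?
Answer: $- \frac{154870925}{7487} \approx -20685.0$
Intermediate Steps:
$u = -6$ ($u = 4 - 2 \cdot 5 = 4 - 10 = -6$)
$p = -576$ ($p = 8 \left(-6\right) \left(-3\right) \left(-4\right) = 8 \cdot 18 \left(-4\right) = 8 \left(-72\right) = -576$)
$- \frac{-3025}{\left(4947 + 2540\right) \frac{1}{17 p 5 - 2237}} = - \frac{-3025}{\left(4947 + 2540\right) \frac{1}{17 \left(-576\right) 5 - 2237}} = - \frac{-3025}{7487 \frac{1}{\left(-9792\right) 5 - 2237}} = - \frac{-3025}{7487 \frac{1}{-48960 - 2237}} = - \frac{-3025}{7487 \frac{1}{-51197}} = - \frac{-3025}{7487 \left(- \frac{1}{51197}\right)} = - \frac{-3025}{- \frac{7487}{51197}} = - \frac{\left(-3025\right) \left(-51197\right)}{7487} = \left(-1\right) \frac{154870925}{7487} = - \frac{154870925}{7487}$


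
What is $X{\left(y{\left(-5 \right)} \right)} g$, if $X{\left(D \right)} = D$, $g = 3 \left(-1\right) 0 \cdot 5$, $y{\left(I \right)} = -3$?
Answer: $0$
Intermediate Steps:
$g = 0$ ($g = \left(-3\right) 0 = 0$)
$X{\left(y{\left(-5 \right)} \right)} g = \left(-3\right) 0 = 0$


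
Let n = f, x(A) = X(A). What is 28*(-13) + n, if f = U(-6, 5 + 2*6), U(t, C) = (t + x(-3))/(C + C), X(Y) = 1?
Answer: -12381/34 ≈ -364.15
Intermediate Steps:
x(A) = 1
U(t, C) = (1 + t)/(2*C) (U(t, C) = (t + 1)/(C + C) = (1 + t)/((2*C)) = (1 + t)*(1/(2*C)) = (1 + t)/(2*C))
f = -5/34 (f = (1 - 6)/(2*(5 + 2*6)) = (½)*(-5)/(5 + 12) = (½)*(-5)/17 = (½)*(1/17)*(-5) = -5/34 ≈ -0.14706)
n = -5/34 ≈ -0.14706
28*(-13) + n = 28*(-13) - 5/34 = -364 - 5/34 = -12381/34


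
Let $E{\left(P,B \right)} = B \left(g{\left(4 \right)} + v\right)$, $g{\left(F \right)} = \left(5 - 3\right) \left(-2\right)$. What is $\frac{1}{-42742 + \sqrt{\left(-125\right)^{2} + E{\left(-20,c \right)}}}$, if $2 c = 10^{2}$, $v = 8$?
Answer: $- \frac{42742}{1826862739} - \frac{5 \sqrt{633}}{1826862739} \approx -2.3465 \cdot 10^{-5}$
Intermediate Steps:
$c = 50$ ($c = \frac{10^{2}}{2} = \frac{1}{2} \cdot 100 = 50$)
$g{\left(F \right)} = -4$ ($g{\left(F \right)} = 2 \left(-2\right) = -4$)
$E{\left(P,B \right)} = 4 B$ ($E{\left(P,B \right)} = B \left(-4 + 8\right) = B 4 = 4 B$)
$\frac{1}{-42742 + \sqrt{\left(-125\right)^{2} + E{\left(-20,c \right)}}} = \frac{1}{-42742 + \sqrt{\left(-125\right)^{2} + 4 \cdot 50}} = \frac{1}{-42742 + \sqrt{15625 + 200}} = \frac{1}{-42742 + \sqrt{15825}} = \frac{1}{-42742 + 5 \sqrt{633}}$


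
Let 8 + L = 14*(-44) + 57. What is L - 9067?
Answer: -9634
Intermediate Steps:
L = -567 (L = -8 + (14*(-44) + 57) = -8 + (-616 + 57) = -8 - 559 = -567)
L - 9067 = -567 - 9067 = -9634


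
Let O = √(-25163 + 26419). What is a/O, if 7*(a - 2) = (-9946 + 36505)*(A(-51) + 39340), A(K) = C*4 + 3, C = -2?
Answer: 1044698279*√314/4396 ≈ 4.2111e+6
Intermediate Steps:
A(K) = -5 (A(K) = -2*4 + 3 = -8 + 3 = -5)
O = 2*√314 (O = √1256 = 2*√314 ≈ 35.440)
a = 1044698279/7 (a = 2 + ((-9946 + 36505)*(-5 + 39340))/7 = 2 + (26559*39335)/7 = 2 + (⅐)*1044698265 = 2 + 1044698265/7 = 1044698279/7 ≈ 1.4924e+8)
a/O = 1044698279/(7*((2*√314))) = 1044698279*(√314/628)/7 = 1044698279*√314/4396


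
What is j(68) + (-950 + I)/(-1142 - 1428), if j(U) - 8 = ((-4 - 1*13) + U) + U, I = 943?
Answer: 326397/2570 ≈ 127.00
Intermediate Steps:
j(U) = -9 + 2*U (j(U) = 8 + (((-4 - 1*13) + U) + U) = 8 + (((-4 - 13) + U) + U) = 8 + ((-17 + U) + U) = 8 + (-17 + 2*U) = -9 + 2*U)
j(68) + (-950 + I)/(-1142 - 1428) = (-9 + 2*68) + (-950 + 943)/(-1142 - 1428) = (-9 + 136) - 7/(-2570) = 127 - 7*(-1/2570) = 127 + 7/2570 = 326397/2570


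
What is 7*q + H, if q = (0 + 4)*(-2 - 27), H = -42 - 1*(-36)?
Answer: -818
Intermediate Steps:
H = -6 (H = -42 + 36 = -6)
q = -116 (q = 4*(-29) = -116)
7*q + H = 7*(-116) - 6 = -812 - 6 = -818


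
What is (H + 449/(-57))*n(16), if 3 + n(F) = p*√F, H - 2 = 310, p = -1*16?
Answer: -1161445/57 ≈ -20376.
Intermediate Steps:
p = -16
H = 312 (H = 2 + 310 = 312)
n(F) = -3 - 16*√F
(H + 449/(-57))*n(16) = (312 + 449/(-57))*(-3 - 16*√16) = (312 + 449*(-1/57))*(-3 - 16*4) = (312 - 449/57)*(-3 - 64) = (17335/57)*(-67) = -1161445/57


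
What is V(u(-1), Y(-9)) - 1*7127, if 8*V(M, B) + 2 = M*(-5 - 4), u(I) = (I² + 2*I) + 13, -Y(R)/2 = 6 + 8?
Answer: -28563/4 ≈ -7140.8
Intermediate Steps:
Y(R) = -28 (Y(R) = -2*(6 + 8) = -2*14 = -28)
u(I) = 13 + I² + 2*I
V(M, B) = -¼ - 9*M/8 (V(M, B) = -¼ + (M*(-5 - 4))/8 = -¼ + (M*(-9))/8 = -¼ + (-9*M)/8 = -¼ - 9*M/8)
V(u(-1), Y(-9)) - 1*7127 = (-¼ - 9*(13 + (-1)² + 2*(-1))/8) - 1*7127 = (-¼ - 9*(13 + 1 - 2)/8) - 7127 = (-¼ - 9/8*12) - 7127 = (-¼ - 27/2) - 7127 = -55/4 - 7127 = -28563/4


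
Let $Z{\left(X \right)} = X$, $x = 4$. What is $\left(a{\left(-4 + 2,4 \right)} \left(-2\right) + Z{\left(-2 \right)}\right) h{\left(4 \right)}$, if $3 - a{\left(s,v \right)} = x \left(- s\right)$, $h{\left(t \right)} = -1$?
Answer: $-8$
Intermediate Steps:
$a{\left(s,v \right)} = 3 + 4 s$ ($a{\left(s,v \right)} = 3 - 4 \left(- s\right) = 3 - - 4 s = 3 + 4 s$)
$\left(a{\left(-4 + 2,4 \right)} \left(-2\right) + Z{\left(-2 \right)}\right) h{\left(4 \right)} = \left(\left(3 + 4 \left(-4 + 2\right)\right) \left(-2\right) - 2\right) \left(-1\right) = \left(\left(3 + 4 \left(-2\right)\right) \left(-2\right) - 2\right) \left(-1\right) = \left(\left(3 - 8\right) \left(-2\right) - 2\right) \left(-1\right) = \left(\left(-5\right) \left(-2\right) - 2\right) \left(-1\right) = \left(10 - 2\right) \left(-1\right) = 8 \left(-1\right) = -8$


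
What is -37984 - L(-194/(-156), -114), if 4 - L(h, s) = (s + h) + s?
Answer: -2980751/78 ≈ -38215.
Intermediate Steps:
L(h, s) = 4 - h - 2*s (L(h, s) = 4 - ((s + h) + s) = 4 - ((h + s) + s) = 4 - (h + 2*s) = 4 + (-h - 2*s) = 4 - h - 2*s)
-37984 - L(-194/(-156), -114) = -37984 - (4 - (-194)/(-156) - 2*(-114)) = -37984 - (4 - (-194)*(-1)/156 + 228) = -37984 - (4 - 1*97/78 + 228) = -37984 - (4 - 97/78 + 228) = -37984 - 1*17999/78 = -37984 - 17999/78 = -2980751/78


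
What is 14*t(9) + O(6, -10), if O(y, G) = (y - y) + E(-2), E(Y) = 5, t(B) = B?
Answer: 131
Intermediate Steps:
O(y, G) = 5 (O(y, G) = (y - y) + 5 = 0 + 5 = 5)
14*t(9) + O(6, -10) = 14*9 + 5 = 126 + 5 = 131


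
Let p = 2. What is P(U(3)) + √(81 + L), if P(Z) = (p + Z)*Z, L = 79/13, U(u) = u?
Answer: 15 + 2*√3679/13 ≈ 24.332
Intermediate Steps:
L = 79/13 (L = 79*(1/13) = 79/13 ≈ 6.0769)
P(Z) = Z*(2 + Z) (P(Z) = (2 + Z)*Z = Z*(2 + Z))
P(U(3)) + √(81 + L) = 3*(2 + 3) + √(81 + 79/13) = 3*5 + √(1132/13) = 15 + 2*√3679/13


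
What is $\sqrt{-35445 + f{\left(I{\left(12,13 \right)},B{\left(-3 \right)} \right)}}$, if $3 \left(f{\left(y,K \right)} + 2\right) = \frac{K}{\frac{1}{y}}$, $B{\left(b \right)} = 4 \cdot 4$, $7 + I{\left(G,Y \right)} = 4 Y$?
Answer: $i \sqrt{35207} \approx 187.64 i$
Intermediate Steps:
$I{\left(G,Y \right)} = -7 + 4 Y$
$B{\left(b \right)} = 16$
$f{\left(y,K \right)} = -2 + \frac{K y}{3}$ ($f{\left(y,K \right)} = -2 + \frac{K \frac{1}{\frac{1}{y}}}{3} = -2 + \frac{K y}{3}$)
$\sqrt{-35445 + f{\left(I{\left(12,13 \right)},B{\left(-3 \right)} \right)}} = \sqrt{-35445 - \left(2 - \frac{16 \left(-7 + 4 \cdot 13\right)}{3}\right)} = \sqrt{-35445 - \left(2 - \frac{16 \left(-7 + 52\right)}{3}\right)} = \sqrt{-35445 - \left(2 - 240\right)} = \sqrt{-35445 + \left(-2 + 240\right)} = \sqrt{-35445 + 238} = \sqrt{-35207} = i \sqrt{35207}$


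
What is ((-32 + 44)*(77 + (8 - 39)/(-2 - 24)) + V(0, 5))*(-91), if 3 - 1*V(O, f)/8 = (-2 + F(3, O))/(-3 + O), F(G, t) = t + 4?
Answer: -264166/3 ≈ -88055.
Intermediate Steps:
F(G, t) = 4 + t
V(O, f) = 24 - 8*(2 + O)/(-3 + O) (V(O, f) = 24 - 8*(-2 + (4 + O))/(-3 + O) = 24 - 8*(2 + O)/(-3 + O))
((-32 + 44)*(77 + (8 - 39)/(-2 - 24)) + V(0, 5))*(-91) = ((-32 + 44)*(77 + (8 - 39)/(-2 - 24)) + 8*(-11 + 2*0)/(-3 + 0))*(-91) = (12*(77 - 31/(-26)) + 8*(-11 + 0)/(-3))*(-91) = (12*(77 - 31*(-1/26)) + 8*(-1/3)*(-11))*(-91) = (12*(77 + 31/26) + 88/3)*(-91) = (12*(2033/26) + 88/3)*(-91) = (12198/13 + 88/3)*(-91) = (37738/39)*(-91) = -264166/3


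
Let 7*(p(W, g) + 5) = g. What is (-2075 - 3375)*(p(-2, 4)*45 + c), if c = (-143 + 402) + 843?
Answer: -34438550/7 ≈ -4.9198e+6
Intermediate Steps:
p(W, g) = -5 + g/7
c = 1102 (c = 259 + 843 = 1102)
(-2075 - 3375)*(p(-2, 4)*45 + c) = (-2075 - 3375)*((-5 + (1/7)*4)*45 + 1102) = -5450*((-5 + 4/7)*45 + 1102) = -5450*(-31/7*45 + 1102) = -5450*(-1395/7 + 1102) = -5450*6319/7 = -34438550/7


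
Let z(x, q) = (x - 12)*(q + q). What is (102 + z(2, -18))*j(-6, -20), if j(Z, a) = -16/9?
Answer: -2464/3 ≈ -821.33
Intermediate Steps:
j(Z, a) = -16/9 (j(Z, a) = -16*⅑ = -16/9)
z(x, q) = 2*q*(-12 + x) (z(x, q) = (-12 + x)*(2*q) = 2*q*(-12 + x))
(102 + z(2, -18))*j(-6, -20) = (102 + 2*(-18)*(-12 + 2))*(-16/9) = (102 + 2*(-18)*(-10))*(-16/9) = (102 + 360)*(-16/9) = 462*(-16/9) = -2464/3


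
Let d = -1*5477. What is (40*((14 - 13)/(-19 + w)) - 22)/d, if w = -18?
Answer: 854/202649 ≈ 0.0042142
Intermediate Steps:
d = -5477
(40*((14 - 13)/(-19 + w)) - 22)/d = (40*((14 - 13)/(-19 - 18)) - 22)/(-5477) = (40*(1/(-37)) - 22)*(-1/5477) = (40*(1*(-1/37)) - 22)*(-1/5477) = (40*(-1/37) - 22)*(-1/5477) = (-40/37 - 22)*(-1/5477) = -854/37*(-1/5477) = 854/202649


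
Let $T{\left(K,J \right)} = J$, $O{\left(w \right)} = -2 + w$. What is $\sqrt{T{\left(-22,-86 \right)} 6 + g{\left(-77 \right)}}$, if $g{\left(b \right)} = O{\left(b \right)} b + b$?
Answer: $3 \sqrt{610} \approx 74.094$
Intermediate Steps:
$g{\left(b \right)} = b + b \left(-2 + b\right)$ ($g{\left(b \right)} = \left(-2 + b\right) b + b = b \left(-2 + b\right) + b = b + b \left(-2 + b\right)$)
$\sqrt{T{\left(-22,-86 \right)} 6 + g{\left(-77 \right)}} = \sqrt{\left(-86\right) 6 - 77 \left(-1 - 77\right)} = \sqrt{-516 - -6006} = \sqrt{-516 + 6006} = \sqrt{5490} = 3 \sqrt{610}$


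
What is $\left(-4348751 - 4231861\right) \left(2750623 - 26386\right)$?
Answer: $-23375620693044$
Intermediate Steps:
$\left(-4348751 - 4231861\right) \left(2750623 - 26386\right) = \left(-8580612\right) 2724237 = -23375620693044$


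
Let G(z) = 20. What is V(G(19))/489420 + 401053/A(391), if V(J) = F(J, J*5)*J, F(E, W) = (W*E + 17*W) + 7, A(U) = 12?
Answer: 3271404149/97884 ≈ 33421.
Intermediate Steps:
F(E, W) = 7 + 17*W + E*W (F(E, W) = (E*W + 17*W) + 7 = (17*W + E*W) + 7 = 7 + 17*W + E*W)
V(J) = J*(7 + 5*J**2 + 85*J) (V(J) = (7 + 17*(J*5) + J*(J*5))*J = (7 + 17*(5*J) + J*(5*J))*J = (7 + 85*J + 5*J**2)*J = (7 + 5*J**2 + 85*J)*J = J*(7 + 5*J**2 + 85*J))
V(G(19))/489420 + 401053/A(391) = (20*(7 + 5*20**2 + 85*20))/489420 + 401053/12 = (20*(7 + 5*400 + 1700))*(1/489420) + 401053*(1/12) = (20*(7 + 2000 + 1700))*(1/489420) + 401053/12 = (20*3707)*(1/489420) + 401053/12 = 74140*(1/489420) + 401053/12 = 3707/24471 + 401053/12 = 3271404149/97884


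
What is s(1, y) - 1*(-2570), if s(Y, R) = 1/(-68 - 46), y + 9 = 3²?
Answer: 292979/114 ≈ 2570.0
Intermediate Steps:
y = 0 (y = -9 + 3² = -9 + 9 = 0)
s(Y, R) = -1/114 (s(Y, R) = 1/(-114) = -1/114)
s(1, y) - 1*(-2570) = -1/114 - 1*(-2570) = -1/114 + 2570 = 292979/114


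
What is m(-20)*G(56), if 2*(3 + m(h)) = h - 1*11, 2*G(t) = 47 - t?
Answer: 333/4 ≈ 83.250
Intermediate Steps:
G(t) = 47/2 - t/2 (G(t) = (47 - t)/2 = 47/2 - t/2)
m(h) = -17/2 + h/2 (m(h) = -3 + (h - 1*11)/2 = -3 + (h - 11)/2 = -3 + (-11 + h)/2 = -3 + (-11/2 + h/2) = -17/2 + h/2)
m(-20)*G(56) = (-17/2 + (½)*(-20))*(47/2 - ½*56) = (-17/2 - 10)*(47/2 - 28) = -37/2*(-9/2) = 333/4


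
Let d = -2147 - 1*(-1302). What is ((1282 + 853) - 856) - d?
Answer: 2124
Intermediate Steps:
d = -845 (d = -2147 + 1302 = -845)
((1282 + 853) - 856) - d = ((1282 + 853) - 856) - 1*(-845) = (2135 - 856) + 845 = 1279 + 845 = 2124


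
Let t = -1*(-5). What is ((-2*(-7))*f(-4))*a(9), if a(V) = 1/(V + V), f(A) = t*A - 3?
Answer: -161/9 ≈ -17.889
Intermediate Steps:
t = 5
f(A) = -3 + 5*A (f(A) = 5*A - 3 = -3 + 5*A)
a(V) = 1/(2*V)
((-2*(-7))*f(-4))*a(9) = ((-2*(-7))*(-3 + 5*(-4)))*((½)/9) = (14*(-3 - 20))*((½)*(⅑)) = (14*(-23))*(1/18) = -322*1/18 = -161/9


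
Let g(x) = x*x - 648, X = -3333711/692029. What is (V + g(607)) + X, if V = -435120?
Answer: -46590033962/692029 ≈ -67324.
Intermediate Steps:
X = -3333711/692029 (X = -3333711*1/692029 = -3333711/692029 ≈ -4.8173)
g(x) = -648 + x**2 (g(x) = x**2 - 648 = -648 + x**2)
(V + g(607)) + X = (-435120 + (-648 + 607**2)) - 3333711/692029 = (-435120 + (-648 + 368449)) - 3333711/692029 = (-435120 + 367801) - 3333711/692029 = -67319 - 3333711/692029 = -46590033962/692029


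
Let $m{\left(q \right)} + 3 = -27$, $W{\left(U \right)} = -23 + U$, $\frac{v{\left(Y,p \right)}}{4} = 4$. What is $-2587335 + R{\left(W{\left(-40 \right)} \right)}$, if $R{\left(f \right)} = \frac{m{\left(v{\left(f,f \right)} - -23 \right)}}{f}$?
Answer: $- \frac{54334025}{21} \approx -2.5873 \cdot 10^{6}$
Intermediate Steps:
$v{\left(Y,p \right)} = 16$ ($v{\left(Y,p \right)} = 4 \cdot 4 = 16$)
$m{\left(q \right)} = -30$ ($m{\left(q \right)} = -3 - 27 = -30$)
$R{\left(f \right)} = - \frac{30}{f}$
$-2587335 + R{\left(W{\left(-40 \right)} \right)} = -2587335 - \frac{30}{-23 - 40} = -2587335 - \frac{30}{-63} = -2587335 - - \frac{10}{21} = -2587335 + \frac{10}{21} = - \frac{54334025}{21}$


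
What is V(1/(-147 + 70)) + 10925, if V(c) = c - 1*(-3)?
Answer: 841455/77 ≈ 10928.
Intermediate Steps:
V(c) = 3 + c (V(c) = c + 3 = 3 + c)
V(1/(-147 + 70)) + 10925 = (3 + 1/(-147 + 70)) + 10925 = (3 + 1/(-77)) + 10925 = (3 - 1/77) + 10925 = 230/77 + 10925 = 841455/77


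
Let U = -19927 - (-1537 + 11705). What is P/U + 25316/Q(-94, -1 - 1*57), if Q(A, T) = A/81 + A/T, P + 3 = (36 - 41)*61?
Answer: 1789668244928/32532695 ≈ 55011.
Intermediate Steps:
U = -30095 (U = -19927 - 1*10168 = -19927 - 10168 = -30095)
P = -308 (P = -3 + (36 - 41)*61 = -3 - 5*61 = -3 - 305 = -308)
Q(A, T) = A/81 + A/T (Q(A, T) = A*(1/81) + A/T = A/81 + A/T)
P/U + 25316/Q(-94, -1 - 1*57) = -308/(-30095) + 25316/((1/81)*(-94) - 94/(-1 - 1*57)) = -308*(-1/30095) + 25316/(-94/81 - 94/(-1 - 57)) = 308/30095 + 25316/(-94/81 - 94/(-58)) = 308/30095 + 25316/(-94/81 - 94*(-1/58)) = 308/30095 + 25316/(-94/81 + 47/29) = 308/30095 + 25316/(1081/2349) = 308/30095 + 25316*(2349/1081) = 308/30095 + 59467284/1081 = 1789668244928/32532695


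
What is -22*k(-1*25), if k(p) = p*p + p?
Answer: -13200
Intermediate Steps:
k(p) = p + p² (k(p) = p² + p = p + p²)
-22*k(-1*25) = -22*(-1*25)*(1 - 1*25) = -(-550)*(1 - 25) = -(-550)*(-24) = -22*600 = -13200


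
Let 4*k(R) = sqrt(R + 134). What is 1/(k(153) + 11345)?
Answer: 181520/2059344113 - 4*sqrt(287)/2059344113 ≈ 8.8112e-5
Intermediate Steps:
k(R) = sqrt(134 + R)/4 (k(R) = sqrt(R + 134)/4 = sqrt(134 + R)/4)
1/(k(153) + 11345) = 1/(sqrt(134 + 153)/4 + 11345) = 1/(sqrt(287)/4 + 11345) = 1/(11345 + sqrt(287)/4)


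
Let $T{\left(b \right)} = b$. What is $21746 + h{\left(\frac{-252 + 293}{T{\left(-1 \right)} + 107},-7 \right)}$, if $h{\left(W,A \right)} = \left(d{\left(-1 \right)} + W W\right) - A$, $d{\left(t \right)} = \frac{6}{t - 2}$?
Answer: $\frac{244395917}{11236} \approx 21751.0$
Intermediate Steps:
$d{\left(t \right)} = \frac{6}{-2 + t}$
$h{\left(W,A \right)} = -2 + W^{2} - A$ ($h{\left(W,A \right)} = \left(\frac{6}{-2 - 1} + W W\right) - A = \left(\frac{6}{-3} + W^{2}\right) - A = \left(6 \left(- \frac{1}{3}\right) + W^{2}\right) - A = \left(-2 + W^{2}\right) - A = -2 + W^{2} - A$)
$21746 + h{\left(\frac{-252 + 293}{T{\left(-1 \right)} + 107},-7 \right)} = 21746 - \left(-5 - \frac{\left(-252 + 293\right)^{2}}{\left(-1 + 107\right)^{2}}\right) = 21746 + \left(-2 + \left(\frac{41}{106}\right)^{2} + 7\right) = 21746 + \left(-2 + \frac{1681}{11236} + 7\right) = 21746 + \frac{57861}{11236} = \frac{244395917}{11236}$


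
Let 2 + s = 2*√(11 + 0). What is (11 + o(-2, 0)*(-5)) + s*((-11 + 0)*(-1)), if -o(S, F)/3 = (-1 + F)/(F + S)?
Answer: -7/2 + 22*√11 ≈ 69.466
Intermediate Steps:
o(S, F) = -3*(-1 + F)/(F + S)
s = -2 + 2*√11 (s = -2 + 2*√(11 + 0) = -2 + 2*√11 ≈ 4.6332)
(11 + o(-2, 0)*(-5)) + s*((-11 + 0)*(-1)) = (11 + (3*(1 - 1*0)/(0 - 2))*(-5)) + (-2 + 2*√11)*((-11 + 0)*(-1)) = (11 + (3*(1 + 0)/(-2))*(-5)) + (-2 + 2*√11)*(-11*(-1)) = (11 + (3*(-½)*1)*(-5)) + (-2 + 2*√11)*11 = (11 - 3/2*(-5)) + (-22 + 22*√11) = (11 + 15/2) + (-22 + 22*√11) = 37/2 + (-22 + 22*√11) = -7/2 + 22*√11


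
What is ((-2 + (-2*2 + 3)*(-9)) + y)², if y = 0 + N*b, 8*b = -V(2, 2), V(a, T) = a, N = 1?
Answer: 729/16 ≈ 45.563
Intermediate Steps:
b = -¼ (b = (-1*2)/8 = (⅛)*(-2) = -¼ ≈ -0.25000)
y = -¼ (y = 0 + 1*(-¼) = 0 - ¼ = -¼ ≈ -0.25000)
((-2 + (-2*2 + 3)*(-9)) + y)² = ((-2 + (-2*2 + 3)*(-9)) - ¼)² = ((-2 + (-4 + 3)*(-9)) - ¼)² = ((-2 - 1*(-9)) - ¼)² = ((-2 + 9) - ¼)² = (7 - ¼)² = (27/4)² = 729/16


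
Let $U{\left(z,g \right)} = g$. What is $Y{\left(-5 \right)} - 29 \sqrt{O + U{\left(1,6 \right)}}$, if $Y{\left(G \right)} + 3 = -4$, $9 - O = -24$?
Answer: $-7 - 29 \sqrt{39} \approx -188.1$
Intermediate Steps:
$O = 33$ ($O = 9 - -24 = 9 + 24 = 33$)
$Y{\left(G \right)} = -7$ ($Y{\left(G \right)} = -3 - 4 = -7$)
$Y{\left(-5 \right)} - 29 \sqrt{O + U{\left(1,6 \right)}} = -7 - 29 \sqrt{33 + 6} = -7 - 29 \sqrt{39}$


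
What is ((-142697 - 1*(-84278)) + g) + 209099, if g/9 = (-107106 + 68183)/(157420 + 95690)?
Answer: 12712754831/84370 ≈ 1.5068e+5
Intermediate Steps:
g = -116769/84370 (g = 9*((-107106 + 68183)/(157420 + 95690)) = 9*(-38923/253110) = -116769/84370 ≈ -1.3840)
((-142697 - 1*(-84278)) + g) + 209099 = ((-142697 - 1*(-84278)) - 116769/84370) + 209099 = ((-142697 + 84278) - 116769/84370) + 209099 = (-58419 - 116769/84370) + 209099 = -4928927799/84370 + 209099 = 12712754831/84370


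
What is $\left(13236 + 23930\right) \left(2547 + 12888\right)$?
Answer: $573657210$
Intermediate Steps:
$\left(13236 + 23930\right) \left(2547 + 12888\right) = 37166 \cdot 15435 = 573657210$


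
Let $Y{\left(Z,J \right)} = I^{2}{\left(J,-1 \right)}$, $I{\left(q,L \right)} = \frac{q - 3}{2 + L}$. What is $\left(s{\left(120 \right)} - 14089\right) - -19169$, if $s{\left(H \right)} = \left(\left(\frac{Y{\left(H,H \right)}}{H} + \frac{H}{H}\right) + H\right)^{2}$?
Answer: $\frac{96544409}{1600} \approx 60340.0$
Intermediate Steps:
$I{\left(q,L \right)} = \frac{-3 + q}{2 + L}$
$Y{\left(Z,J \right)} = \left(-3 + J\right)^{2}$ ($Y{\left(Z,J \right)} = \left(\frac{-3 + J}{2 - 1}\right)^{2} = \left(\frac{-3 + J}{1}\right)^{2} = \left(1 \left(-3 + J\right)\right)^{2} = \left(-3 + J\right)^{2}$)
$s{\left(H \right)} = \left(1 + H + \frac{\left(-3 + H\right)^{2}}{H}\right)^{2}$ ($s{\left(H \right)} = \left(\left(\frac{\left(-3 + H\right)^{2}}{H} + \frac{H}{H}\right) + H\right)^{2} = \left(\left(\frac{\left(-3 + H\right)^{2}}{H} + 1\right) + H\right)^{2} = \left(\left(1 + \frac{\left(-3 + H\right)^{2}}{H}\right) + H\right)^{2} = \left(1 + H + \frac{\left(-3 + H\right)^{2}}{H}\right)^{2}$)
$\left(s{\left(120 \right)} - 14089\right) - -19169 = \left(\frac{\left(120 + 120^{2} + \left(-3 + 120\right)^{2}\right)^{2}}{14400} - 14089\right) - -19169 = \left(\frac{\left(120 + 14400 + 117^{2}\right)^{2}}{14400} - 14089\right) + 19169 = \left(\frac{\left(120 + 14400 + 13689\right)^{2}}{14400} - 14089\right) + 19169 = \left(\frac{28209^{2}}{14400} - 14089\right) + 19169 = \left(\frac{1}{14400} \cdot 795747681 - 14089\right) + 19169 = \left(\frac{88416409}{1600} - 14089\right) + 19169 = \frac{65874009}{1600} + 19169 = \frac{96544409}{1600}$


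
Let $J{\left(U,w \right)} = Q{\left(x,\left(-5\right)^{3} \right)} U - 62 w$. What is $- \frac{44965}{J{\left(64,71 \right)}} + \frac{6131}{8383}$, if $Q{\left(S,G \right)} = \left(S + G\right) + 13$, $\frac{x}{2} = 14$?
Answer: $\frac{436890513}{81968974} \approx 5.3299$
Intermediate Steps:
$x = 28$ ($x = 2 \cdot 14 = 28$)
$Q{\left(S,G \right)} = 13 + G + S$ ($Q{\left(S,G \right)} = \left(G + S\right) + 13 = 13 + G + S$)
$J{\left(U,w \right)} = - 84 U - 62 w$ ($J{\left(U,w \right)} = \left(13 + \left(-5\right)^{3} + 28\right) U - 62 w = \left(13 - 125 + 28\right) U - 62 w = - 84 U - 62 w$)
$- \frac{44965}{J{\left(64,71 \right)}} + \frac{6131}{8383} = - \frac{44965}{\left(-84\right) 64 - 4402} + \frac{6131}{8383} = - \frac{44965}{-5376 - 4402} + 6131 \cdot \frac{1}{8383} = - \frac{44965}{-9778} + \frac{6131}{8383} = \left(-44965\right) \left(- \frac{1}{9778}\right) + \frac{6131}{8383} = \frac{44965}{9778} + \frac{6131}{8383} = \frac{436890513}{81968974}$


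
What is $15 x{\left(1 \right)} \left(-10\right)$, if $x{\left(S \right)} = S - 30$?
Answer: $4350$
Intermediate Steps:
$x{\left(S \right)} = -30 + S$ ($x{\left(S \right)} = S - 30 = -30 + S$)
$15 x{\left(1 \right)} \left(-10\right) = 15 \left(-30 + 1\right) \left(-10\right) = 15 \left(-29\right) \left(-10\right) = \left(-435\right) \left(-10\right) = 4350$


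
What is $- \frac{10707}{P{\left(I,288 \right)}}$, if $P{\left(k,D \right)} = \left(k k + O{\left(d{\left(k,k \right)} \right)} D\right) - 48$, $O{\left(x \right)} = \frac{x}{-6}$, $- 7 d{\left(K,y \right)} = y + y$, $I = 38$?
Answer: $- \frac{74949}{13420} \approx -5.5849$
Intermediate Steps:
$d{\left(K,y \right)} = - \frac{2 y}{7}$ ($d{\left(K,y \right)} = - \frac{y + y}{7} = - \frac{2 y}{7}$)
$O{\left(x \right)} = - \frac{x}{6}$ ($O{\left(x \right)} = x \left(- \frac{1}{6}\right) = - \frac{x}{6}$)
$P{\left(k,D \right)} = -48 + k^{2} + \frac{D k}{21}$ ($P{\left(k,D \right)} = \left(k k + - \frac{\left(- \frac{2}{7}\right) k}{6} D\right) - 48 = \left(k^{2} + \frac{k}{21} D\right) - 48 = \left(k^{2} + \frac{D k}{21}\right) - 48 = -48 + k^{2} + \frac{D k}{21}$)
$- \frac{10707}{P{\left(I,288 \right)}} = - \frac{10707}{-48 + 38^{2} + \frac{1}{21} \cdot 288 \cdot 38} = - \frac{10707}{-48 + 1444 + \frac{3648}{7}} = - \frac{10707}{\frac{13420}{7}} = \left(-10707\right) \frac{7}{13420} = - \frac{74949}{13420}$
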